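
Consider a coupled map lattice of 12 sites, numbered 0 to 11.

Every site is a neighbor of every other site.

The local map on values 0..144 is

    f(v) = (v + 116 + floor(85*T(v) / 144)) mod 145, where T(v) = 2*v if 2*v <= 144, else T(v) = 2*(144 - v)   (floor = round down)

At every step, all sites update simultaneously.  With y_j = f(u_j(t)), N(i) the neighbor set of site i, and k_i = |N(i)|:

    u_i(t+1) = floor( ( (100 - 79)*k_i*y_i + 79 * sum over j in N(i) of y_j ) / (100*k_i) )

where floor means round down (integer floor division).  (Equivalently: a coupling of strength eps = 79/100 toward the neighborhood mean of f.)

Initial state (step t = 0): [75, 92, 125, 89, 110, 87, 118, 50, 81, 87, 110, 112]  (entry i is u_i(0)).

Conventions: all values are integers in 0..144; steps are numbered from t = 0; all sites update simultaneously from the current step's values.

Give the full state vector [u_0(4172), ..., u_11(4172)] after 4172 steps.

Simulating step by step:
t=0: [75, 92, 125, 89, 110, 87, 118, 50, 81, 87, 110, 112]
t=1: [120, 119, 119, 119, 119, 119, 119, 113, 120, 119, 119, 119]
t=2: [119, 119, 119, 119, 119, 119, 119, 119, 119, 119, 119, 119]
t=3: [119, 119, 119, 119, 119, 119, 119, 119, 119, 119, 119, 119]

Answer: [119, 119, 119, 119, 119, 119, 119, 119, 119, 119, 119, 119]
Key observation: The state at step 2, [119, 119, 119, 119, 119, 119, 119, 119, 119, 119, 119, 119], reappears at step 3: the system is in a cycle of period 1 from step 2 on.  Therefore the state at step 4172 equals the state at step 2 + ((4172 - 2) mod 1) = 2, which is [119, 119, 119, 119, 119, 119, 119, 119, 119, 119, 119, 119].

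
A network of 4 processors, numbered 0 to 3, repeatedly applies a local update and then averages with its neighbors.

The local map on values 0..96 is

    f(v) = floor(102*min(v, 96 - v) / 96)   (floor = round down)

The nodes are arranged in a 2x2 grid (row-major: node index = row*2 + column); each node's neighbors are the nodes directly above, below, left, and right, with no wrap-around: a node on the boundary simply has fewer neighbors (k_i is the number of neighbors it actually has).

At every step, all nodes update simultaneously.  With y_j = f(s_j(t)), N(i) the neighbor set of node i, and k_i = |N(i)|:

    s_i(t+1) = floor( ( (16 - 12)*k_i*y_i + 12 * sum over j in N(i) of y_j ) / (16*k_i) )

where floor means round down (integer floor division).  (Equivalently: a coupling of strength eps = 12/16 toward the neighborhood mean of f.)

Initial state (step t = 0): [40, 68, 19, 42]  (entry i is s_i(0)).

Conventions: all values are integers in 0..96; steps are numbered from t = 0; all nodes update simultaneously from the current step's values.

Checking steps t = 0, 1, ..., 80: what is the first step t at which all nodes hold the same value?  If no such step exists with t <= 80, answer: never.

Answer: 6
Key observation: Synchronization is absorbing here: once all nodes are equal they stay equal, and step 6 is the first all-equal step.

Derivation:
t=0: [40, 68, 19, 42]  (not all equal)
t=1: [28, 39, 37, 29]  (not all equal)
t=2: [37, 32, 31, 37]  (not all equal)
t=3: [34, 37, 37, 34]  (not all equal)
t=4: [38, 36, 36, 38]  (not all equal)
t=5: [38, 39, 39, 38]  (not all equal)
t=6: [40, 40, 40, 40]  (all equal)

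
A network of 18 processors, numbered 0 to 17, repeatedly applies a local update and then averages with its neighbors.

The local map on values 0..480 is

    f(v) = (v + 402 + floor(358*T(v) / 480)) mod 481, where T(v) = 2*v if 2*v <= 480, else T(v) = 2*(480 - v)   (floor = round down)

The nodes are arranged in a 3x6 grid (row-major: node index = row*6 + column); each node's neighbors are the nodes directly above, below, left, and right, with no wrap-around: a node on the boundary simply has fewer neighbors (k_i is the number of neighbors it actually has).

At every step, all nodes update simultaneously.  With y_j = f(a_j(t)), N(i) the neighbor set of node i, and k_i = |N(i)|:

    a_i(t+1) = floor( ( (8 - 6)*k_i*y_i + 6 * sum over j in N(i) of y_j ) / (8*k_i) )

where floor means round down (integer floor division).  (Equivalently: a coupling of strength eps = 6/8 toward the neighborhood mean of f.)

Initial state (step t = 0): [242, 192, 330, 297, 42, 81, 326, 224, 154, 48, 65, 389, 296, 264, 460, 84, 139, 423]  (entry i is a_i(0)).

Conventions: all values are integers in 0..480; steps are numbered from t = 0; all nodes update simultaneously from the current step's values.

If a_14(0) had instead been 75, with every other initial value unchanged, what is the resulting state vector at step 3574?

Simulating step by step:
t=0: [242, 192, 330, 297, 42, 81, 326, 224, 154, 48, 65, 389, 296, 264, 75, 84, 139, 423]
t=1: [337, 347, 296, 137, 59, 206, 250, 345, 282, 108, 166, 269, 190, 155, 141, 136, 227, 374]
t=2: [304, 353, 188, 132, 274, 142, 341, 271, 180, 211, 137, 311, 226, 360, 213, 181, 262, 123]
t=3: [351, 220, 367, 276, 201, 77, 125, 335, 337, 346, 158, 191, 349, 234, 412, 323, 221, 68]
t=4: [378, 465, 354, 340, 216, 334, 408, 342, 460, 357, 407, 228, 211, 348, 351, 462, 338, 347]
t=5: [429, 447, 437, 462, 459, 293, 450, 439, 450, 438, 371, 345, 449, 460, 437, 451, 445, 295]
t=6: [418, 421, 415, 415, 321, 332, 419, 415, 419, 422, 435, 235, 413, 417, 415, 419, 324, 334]
t=7: [430, 431, 431, 443, 451, 307, 431, 430, 430, 428, 370, 348, 431, 432, 430, 442, 450, 306]
t=8: [425, 425, 423, 421, 323, 331, 425, 424, 425, 428, 436, 232, 424, 424, 423, 421, 323, 331]
t=9: [428, 428, 428, 440, 451, 304, 428, 428, 428, 427, 368, 347, 428, 428, 428, 440, 451, 304]
t=10: [426, 426, 424, 422, 324, 331, 426, 426, 426, 429, 437, 233, 426, 426, 424, 422, 324, 331]
t=11: [427, 427, 427, 440, 450, 304, 427, 427, 427, 426, 368, 347, 427, 427, 427, 440, 450, 304]
t=12: [427, 427, 425, 422, 324, 331, 427, 427, 427, 429, 437, 233, 427, 427, 425, 422, 324, 331]
t=13: [427, 427, 427, 440, 450, 304, 427, 427, 427, 426, 368, 347, 427, 427, 427, 440, 450, 304]

Answer: [427, 427, 425, 422, 324, 331, 427, 427, 427, 429, 437, 233, 427, 427, 425, 422, 324, 331]
Key observation: The state at step 11, [427, 427, 427, 440, 450, 304, 427, 427, 427, 426, 368, 347, 427, 427, 427, 440, 450, 304], reappears at step 13: the system is in a cycle of period 2 from step 11 on.  Therefore the state at step 3574 equals the state at step 11 + ((3574 - 11) mod 2) = 12, which is [427, 427, 425, 422, 324, 331, 427, 427, 427, 429, 437, 233, 427, 427, 425, 422, 324, 331].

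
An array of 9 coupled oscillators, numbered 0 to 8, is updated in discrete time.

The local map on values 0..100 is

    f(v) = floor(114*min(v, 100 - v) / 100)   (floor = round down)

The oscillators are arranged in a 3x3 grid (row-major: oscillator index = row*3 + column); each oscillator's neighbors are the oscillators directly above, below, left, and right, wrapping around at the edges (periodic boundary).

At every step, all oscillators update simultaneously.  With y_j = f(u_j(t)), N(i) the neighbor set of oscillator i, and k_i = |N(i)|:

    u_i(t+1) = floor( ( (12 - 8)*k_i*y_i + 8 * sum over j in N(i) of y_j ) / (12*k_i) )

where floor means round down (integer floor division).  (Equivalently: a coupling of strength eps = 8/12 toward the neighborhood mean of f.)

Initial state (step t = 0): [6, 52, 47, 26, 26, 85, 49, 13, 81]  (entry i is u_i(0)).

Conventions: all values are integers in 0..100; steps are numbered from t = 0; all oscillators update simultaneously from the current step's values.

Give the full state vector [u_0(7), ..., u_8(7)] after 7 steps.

Answer: [53, 53, 53, 53, 53, 53, 53, 53, 53]

Derivation:
t=0: [6, 52, 47, 26, 26, 85, 49, 13, 81]
t=1: [33, 35, 34, 27, 28, 27, 30, 31, 30]
t=2: [35, 36, 36, 32, 32, 32, 34, 34, 34]
t=3: [39, 39, 39, 36, 37, 37, 37, 38, 38]
t=4: [43, 43, 43, 42, 42, 42, 42, 42, 42]
t=5: [48, 48, 48, 47, 47, 47, 47, 47, 47]
t=6: [53, 53, 53, 53, 53, 53, 53, 53, 53]
t=7: [53, 53, 53, 53, 53, 53, 53, 53, 53]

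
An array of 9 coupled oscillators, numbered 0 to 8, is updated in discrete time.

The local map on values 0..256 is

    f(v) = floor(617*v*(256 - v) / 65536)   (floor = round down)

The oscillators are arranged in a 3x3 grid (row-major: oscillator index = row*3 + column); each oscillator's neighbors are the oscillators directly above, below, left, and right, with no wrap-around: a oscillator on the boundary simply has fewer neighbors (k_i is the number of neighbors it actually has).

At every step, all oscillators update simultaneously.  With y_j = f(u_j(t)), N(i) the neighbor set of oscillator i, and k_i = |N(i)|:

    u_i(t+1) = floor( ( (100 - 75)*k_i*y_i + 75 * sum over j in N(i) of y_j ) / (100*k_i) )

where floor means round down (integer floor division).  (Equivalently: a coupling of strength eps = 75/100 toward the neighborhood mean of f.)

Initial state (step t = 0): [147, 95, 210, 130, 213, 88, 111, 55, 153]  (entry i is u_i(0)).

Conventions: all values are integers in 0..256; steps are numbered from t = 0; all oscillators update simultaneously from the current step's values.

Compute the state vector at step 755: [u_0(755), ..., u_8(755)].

Simulating step by step:
t=0: [147, 95, 210, 130, 213, 88, 111, 55, 153]
t=1: [148, 117, 128, 135, 122, 115, 134, 122, 128]
t=2: [152, 152, 152, 152, 152, 153, 153, 153, 152]
t=3: [148, 148, 148, 148, 148, 148, 148, 148, 148]
t=4: [150, 150, 150, 150, 150, 150, 150, 150, 150]
t=5: [149, 149, 149, 149, 149, 149, 149, 149, 149]
t=6: [150, 150, 150, 150, 150, 150, 150, 150, 150]

Answer: [149, 149, 149, 149, 149, 149, 149, 149, 149]
Key observation: The state at step 4, [150, 150, 150, 150, 150, 150, 150, 150, 150], reappears at step 6: the system is in a cycle of period 2 from step 4 on.  Therefore the state at step 755 equals the state at step 4 + ((755 - 4) mod 2) = 5, which is [149, 149, 149, 149, 149, 149, 149, 149, 149].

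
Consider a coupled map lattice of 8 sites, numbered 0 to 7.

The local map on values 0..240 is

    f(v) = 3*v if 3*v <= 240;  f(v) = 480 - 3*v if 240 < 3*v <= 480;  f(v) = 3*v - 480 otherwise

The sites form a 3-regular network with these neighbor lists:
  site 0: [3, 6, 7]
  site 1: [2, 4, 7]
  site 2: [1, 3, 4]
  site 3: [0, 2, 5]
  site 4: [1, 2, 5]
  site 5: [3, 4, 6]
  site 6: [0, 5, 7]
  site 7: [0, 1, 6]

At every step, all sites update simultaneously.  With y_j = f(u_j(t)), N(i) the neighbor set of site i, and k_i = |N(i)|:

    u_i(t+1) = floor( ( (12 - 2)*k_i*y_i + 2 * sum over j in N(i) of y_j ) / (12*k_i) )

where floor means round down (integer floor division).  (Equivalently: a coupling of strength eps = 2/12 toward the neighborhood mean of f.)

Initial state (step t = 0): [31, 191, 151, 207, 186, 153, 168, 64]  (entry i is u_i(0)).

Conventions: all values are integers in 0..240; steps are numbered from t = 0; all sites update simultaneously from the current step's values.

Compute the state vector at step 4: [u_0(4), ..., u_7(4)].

Answer: [139, 206, 161, 60, 113, 38, 49, 46]

Derivation:
t=0: [31, 191, 151, 207, 186, 153, 168, 64]
t=1: [97, 94, 39, 125, 72, 31, 37, 171]
t=2: [171, 185, 126, 109, 202, 101, 110, 55]
t=3: [53, 84, 104, 144, 124, 171, 145, 151]
t=4: [139, 206, 161, 60, 113, 38, 49, 46]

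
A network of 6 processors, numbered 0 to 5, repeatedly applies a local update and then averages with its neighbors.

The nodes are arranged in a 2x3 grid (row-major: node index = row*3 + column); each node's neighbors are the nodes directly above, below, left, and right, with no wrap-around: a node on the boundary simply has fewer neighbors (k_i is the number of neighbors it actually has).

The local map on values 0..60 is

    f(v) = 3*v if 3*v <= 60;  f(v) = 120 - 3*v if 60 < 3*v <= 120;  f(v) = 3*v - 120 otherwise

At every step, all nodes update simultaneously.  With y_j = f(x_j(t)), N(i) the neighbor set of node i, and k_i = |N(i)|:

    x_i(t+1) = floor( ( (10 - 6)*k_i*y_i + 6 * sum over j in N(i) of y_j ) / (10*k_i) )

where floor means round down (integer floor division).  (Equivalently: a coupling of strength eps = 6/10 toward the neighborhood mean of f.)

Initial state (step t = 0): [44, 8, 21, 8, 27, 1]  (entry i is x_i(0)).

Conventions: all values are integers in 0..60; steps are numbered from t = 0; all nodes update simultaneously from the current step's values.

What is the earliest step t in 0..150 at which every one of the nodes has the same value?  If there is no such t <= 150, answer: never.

Answer: never
Key observation: The state at step 16 reappears at step 20 — the system is in a cycle of period 4 from step 16 on.  No step 0..20 is synchronized, and the cycle repeats forever, so no step up to 150 (or ever) has all nodes equal.

Derivation:
t=0: [44, 8, 21, 8, 27, 1]  (not all equal)
t=1: [19, 31, 30, 24, 25, 30]  (not all equal)
t=2: [45, 37, 29, 49, 39, 34]  (not all equal)
t=3: [16, 13, 21, 16, 12, 18]  (not all equal)
t=4: [45, 43, 50, 44, 42, 49]  (not all equal)
t=5: [12, 13, 22, 11, 12, 21]  (not all equal)
t=6: [36, 40, 50, 34, 40, 49]  (not all equal)
t=7: [10, 8, 20, 10, 9, 19]  (not all equal)
t=8: [28, 33, 48, 29, 33, 48]  (not all equal)
t=9: [30, 24, 23, 30, 24, 23]  (not all equal)
t=10: [35, 45, 50, 35, 45, 50]  (not all equal)
t=11: [15, 18, 25, 15, 18, 25]  (not all equal)
t=12: [47, 50, 47, 47, 50, 47]  (not all equal)
t=13: [23, 26, 23, 23, 26, 23]  (not all equal)
t=14: [48, 45, 48, 48, 45, 48]  (not all equal)
t=15: [21, 18, 21, 21, 18, 21]  (not all equal)
t=16: [56, 55, 56, 56, 55, 56]  (not all equal)
t=17: [47, 46, 47, 47, 46, 47]  (not all equal)
t=18: [20, 19, 20, 20, 19, 20]  (not all equal)
t=19: [59, 58, 59, 59, 58, 59]  (not all equal)
t=20: [56, 55, 56, 56, 55, 56]  (not all equal)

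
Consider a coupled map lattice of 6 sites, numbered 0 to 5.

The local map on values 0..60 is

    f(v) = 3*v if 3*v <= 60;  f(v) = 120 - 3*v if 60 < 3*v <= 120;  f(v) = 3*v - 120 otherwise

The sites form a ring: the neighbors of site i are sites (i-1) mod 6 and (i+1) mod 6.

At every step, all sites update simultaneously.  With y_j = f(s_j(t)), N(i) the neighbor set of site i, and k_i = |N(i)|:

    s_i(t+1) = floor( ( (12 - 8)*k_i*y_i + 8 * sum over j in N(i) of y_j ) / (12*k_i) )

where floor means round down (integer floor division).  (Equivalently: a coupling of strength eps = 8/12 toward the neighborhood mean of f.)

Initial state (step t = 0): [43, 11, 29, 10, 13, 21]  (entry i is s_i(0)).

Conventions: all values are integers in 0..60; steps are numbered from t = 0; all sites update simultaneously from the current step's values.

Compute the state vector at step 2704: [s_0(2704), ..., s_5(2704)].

Simulating step by step:
t=0: [43, 11, 29, 10, 13, 21]
t=1: [33, 25, 32, 34, 42, 35]
t=2: [27, 30, 29, 16, 13, 14]
t=3: [37, 34, 37, 40, 43, 40]
t=4: [9, 12, 9, 6, 3, 6]
t=5: [27, 30, 27, 18, 15, 18]
t=6: [41, 36, 41, 46, 51, 46]
t=7: [11, 6, 11, 18, 23, 18]
t=8: [35, 28, 35, 46, 53, 46]
t=9: [23, 22, 23, 24, 25, 24]
t=10: [51, 52, 51, 48, 47, 48]
t=11: [31, 34, 31, 26, 23, 26]
t=12: [29, 24, 29, 40, 45, 40]
t=13: [27, 38, 27, 16, 5, 16]
t=14: [31, 28, 31, 34, 37, 34]
t=15: [27, 30, 27, 18, 15, 18]

Answer: [31, 28, 31, 34, 37, 34]
Key observation: The state at step 5, [27, 30, 27, 18, 15, 18], reappears at step 15: the system is in a cycle of period 10 from step 5 on.  Therefore the state at step 2704 equals the state at step 5 + ((2704 - 5) mod 10) = 14, which is [31, 28, 31, 34, 37, 34].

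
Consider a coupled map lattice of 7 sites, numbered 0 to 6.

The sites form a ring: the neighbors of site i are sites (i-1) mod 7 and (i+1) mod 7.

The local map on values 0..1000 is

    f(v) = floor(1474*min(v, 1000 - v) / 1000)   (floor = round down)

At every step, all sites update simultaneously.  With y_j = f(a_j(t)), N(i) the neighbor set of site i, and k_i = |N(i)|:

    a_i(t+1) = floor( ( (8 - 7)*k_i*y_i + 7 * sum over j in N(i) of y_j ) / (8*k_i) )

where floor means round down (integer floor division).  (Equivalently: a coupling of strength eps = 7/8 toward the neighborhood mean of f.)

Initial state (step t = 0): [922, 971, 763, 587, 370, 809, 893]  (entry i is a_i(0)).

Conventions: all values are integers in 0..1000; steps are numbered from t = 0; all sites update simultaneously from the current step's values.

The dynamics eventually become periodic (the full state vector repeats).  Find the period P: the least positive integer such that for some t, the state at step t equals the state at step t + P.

Answer: 6
Key observation: The state at step 43, [631, 628, 632, 632, 631, 633, 628], reappears at step 49 — and no state repeats earlier — so the cycle the system enters has period 6.

Derivation:
t=0: [922, 971, 763, 587, 370, 809, 893]
t=1: [101, 207, 328, 467, 457, 342, 192]
t=2: [275, 314, 494, 591, 605, 481, 320]
t=3: [458, 553, 556, 648, 645, 549, 545]
t=4: [665, 663, 596, 579, 582, 604, 669]
t=5: [491, 538, 562, 607, 603, 555, 531]
t=6: [690, 683, 631, 610, 613, 640, 689]
t=7: [461, 495, 523, 558, 554, 516, 488]
t=8: [718, 695, 691, 676, 678, 691, 698]
t=9: [443, 436, 462, 466, 467, 458, 436]
t=10: [643, 663, 666, 684, 681, 666, 660]
t=11: [501, 507, 481, 479, 477, 486, 508]
t=12: [726, 722, 715, 705, 710, 714, 725]
t=13: [406, 411, 421, 424, 427, 416, 411]
t=14: [604, 608, 615, 624, 619, 616, 605]
t=15: [579, 575, 565, 562, 560, 570, 575]
t=16: [625, 629, 636, 644, 640, 636, 626]
t=17: [548, 544, 535, 531, 530, 539, 544]
t=18: [671, 675, 681, 688, 685, 681, 672]
t=19: [481, 477, 469, 466, 464, 473, 477]
t=20: [703, 699, 694, 686, 690, 693, 702]
t=21: [440, 443, 452, 454, 456, 448, 443]
t=22: [651, 656, 661, 669, 665, 661, 653]
t=23: [509, 506, 497, 494, 493, 501, 507]
t=24: [726, 727, 728, 728, 730, 727, 728]
t=25: [401, 401, 400, 398, 400, 398, 402]
t=26: [591, 590, 588, 588, 586, 589, 588]
t=27: [605, 604, 605, 608, 606, 608, 603]
t=28: [583, 582, 580, 580, 577, 581, 580]
t=29: [617, 616, 617, 620, 618, 620, 615]
t=30: [566, 564, 563, 563, 560, 564, 562]
t=31: [642, 641, 643, 645, 643, 645, 641]
t=32: [528, 526, 526, 525, 523, 526, 525]
t=33: [698, 696, 698, 700, 699, 701, 696]
t=34: [447, 445, 445, 443, 441, 444, 443]
t=35: [654, 656, 653, 652, 652, 651, 655]
t=36: [507, 510, 509, 511, 512, 510, 511]
t=37: [721, 724, 721, 720, 720, 719, 723]
t=38: [407, 410, 409, 411, 412, 410, 411]
t=39: [603, 600, 604, 604, 604, 605, 601]
t=40: [588, 584, 585, 583, 582, 585, 584]
t=41: [612, 609, 613, 613, 612, 614, 609]
t=42: [575, 571, 572, 570, 569, 572, 570]
t=43: [631, 628, 632, 632, 631, 633, 628]
t=44: [547, 543, 544, 542, 541, 544, 542]
t=45: [673, 669, 673, 674, 673, 675, 670]
t=46: [485, 481, 483, 480, 479, 482, 480]
t=47: [708, 711, 707, 708, 708, 706, 711]
t=48: [425, 429, 427, 430, 431, 428, 430]
t=49: [631, 628, 632, 632, 631, 633, 628]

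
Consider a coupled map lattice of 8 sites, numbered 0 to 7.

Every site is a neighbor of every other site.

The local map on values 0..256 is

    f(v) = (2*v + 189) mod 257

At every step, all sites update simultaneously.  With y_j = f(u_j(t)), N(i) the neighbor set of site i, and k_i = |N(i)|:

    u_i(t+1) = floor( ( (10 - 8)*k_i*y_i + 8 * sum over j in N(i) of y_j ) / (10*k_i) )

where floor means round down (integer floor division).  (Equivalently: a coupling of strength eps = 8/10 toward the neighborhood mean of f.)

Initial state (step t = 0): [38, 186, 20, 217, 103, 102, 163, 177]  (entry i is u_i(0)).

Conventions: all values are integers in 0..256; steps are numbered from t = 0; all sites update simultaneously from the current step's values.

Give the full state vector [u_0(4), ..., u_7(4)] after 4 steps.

Simulating step by step:
t=0: [38, 186, 20, 217, 103, 102, 163, 177]
t=1: [80, 83, 99, 89, 91, 91, 79, 82]
t=2: [104, 104, 107, 105, 106, 106, 104, 104]
t=3: [141, 141, 142, 142, 142, 142, 141, 141]
t=4: [214, 214, 215, 215, 215, 215, 214, 214]

Answer: [214, 214, 215, 215, 215, 215, 214, 214]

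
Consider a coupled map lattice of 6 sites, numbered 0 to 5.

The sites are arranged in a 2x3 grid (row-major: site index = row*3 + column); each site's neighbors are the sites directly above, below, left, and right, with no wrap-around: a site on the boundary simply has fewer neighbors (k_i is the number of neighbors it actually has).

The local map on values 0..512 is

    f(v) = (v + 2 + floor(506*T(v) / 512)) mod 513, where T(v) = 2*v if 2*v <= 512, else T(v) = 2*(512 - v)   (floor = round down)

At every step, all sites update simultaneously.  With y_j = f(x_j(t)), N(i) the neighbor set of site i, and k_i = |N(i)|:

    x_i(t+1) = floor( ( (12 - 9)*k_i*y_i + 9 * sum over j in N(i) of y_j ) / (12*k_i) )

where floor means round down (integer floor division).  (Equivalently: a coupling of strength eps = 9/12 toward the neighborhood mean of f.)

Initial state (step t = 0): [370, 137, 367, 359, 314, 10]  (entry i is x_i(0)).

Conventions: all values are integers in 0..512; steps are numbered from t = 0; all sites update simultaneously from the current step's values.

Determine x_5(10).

Answer: x_5(10) = 394

Derivation:
t=0: [370, 137, 367, 359, 314, 10]
t=1: [244, 221, 200, 162, 196, 133]
t=2: [290, 129, 224, 228, 274, 157]
t=3: [261, 247, 359, 210, 313, 262]
t=4: [188, 203, 213, 193, 194, 190]
t=5: [70, 82, 85, 58, 69, 84]
t=6: [210, 229, 250, 199, 219, 236]
t=7: [122, 164, 193, 115, 145, 187]
t=8: [404, 337, 216, 385, 328, 197]
t=9: [137, 147, 125, 138, 137, 135]
t=10: [421, 407, 409, 409, 415, 394]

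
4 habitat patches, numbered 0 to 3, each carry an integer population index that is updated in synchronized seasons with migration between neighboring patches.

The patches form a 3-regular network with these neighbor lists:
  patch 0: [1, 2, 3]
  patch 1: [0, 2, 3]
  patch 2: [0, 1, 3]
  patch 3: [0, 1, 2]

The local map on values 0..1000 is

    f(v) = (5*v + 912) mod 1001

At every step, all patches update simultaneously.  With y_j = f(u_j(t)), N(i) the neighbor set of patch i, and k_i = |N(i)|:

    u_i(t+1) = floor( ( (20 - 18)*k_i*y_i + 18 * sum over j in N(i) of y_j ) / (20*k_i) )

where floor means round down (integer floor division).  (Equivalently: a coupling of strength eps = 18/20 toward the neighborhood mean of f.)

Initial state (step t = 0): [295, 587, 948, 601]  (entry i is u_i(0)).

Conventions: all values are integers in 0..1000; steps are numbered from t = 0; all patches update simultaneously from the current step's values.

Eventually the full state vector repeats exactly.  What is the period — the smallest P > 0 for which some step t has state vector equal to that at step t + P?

Answer: 4
Key observation: The state at step 22, [219, 312, 272, 326], reappears at step 26 — and no state repeats earlier — so the cycle the system enters has period 4.

Derivation:
t=0: [295, 587, 948, 601]
t=1: [760, 668, 707, 654]
t=2: [331, 423, 384, 437]
t=3: [340, 449, 287, 435]
t=4: [235, 327, 288, 341]
t=5: [461, 369, 408, 355]
t=6: [738, 630, 591, 644]
t=7: [374, 482, 321, 468]
t=8: [402, 495, 455, 509]
t=9: [398, 505, 545, 491]
t=10: [519, 612, 572, 626]
t=11: [583, 490, 530, 676]
t=12: [444, 537, 497, 551]
t=13: [508, 415, 455, 401]
t=14: [670, 562, 723, 576]
t=15: [635, 542, 582, 528]
t=16: [604, 497, 457, 511]
t=17: [408, 515, 555, 501]
t=18: [569, 662, 622, 676]
t=19: [232, 339, 379, 325]
t=20: [590, 483, 443, 497]
t=21: [338, 445, 485, 431]
t=22: [219, 312, 272, 326]
t=23: [384, 291, 331, 277]
t=24: [450, 543, 503, 557]
t=25: [538, 445, 485, 431]
t=26: [219, 312, 272, 326]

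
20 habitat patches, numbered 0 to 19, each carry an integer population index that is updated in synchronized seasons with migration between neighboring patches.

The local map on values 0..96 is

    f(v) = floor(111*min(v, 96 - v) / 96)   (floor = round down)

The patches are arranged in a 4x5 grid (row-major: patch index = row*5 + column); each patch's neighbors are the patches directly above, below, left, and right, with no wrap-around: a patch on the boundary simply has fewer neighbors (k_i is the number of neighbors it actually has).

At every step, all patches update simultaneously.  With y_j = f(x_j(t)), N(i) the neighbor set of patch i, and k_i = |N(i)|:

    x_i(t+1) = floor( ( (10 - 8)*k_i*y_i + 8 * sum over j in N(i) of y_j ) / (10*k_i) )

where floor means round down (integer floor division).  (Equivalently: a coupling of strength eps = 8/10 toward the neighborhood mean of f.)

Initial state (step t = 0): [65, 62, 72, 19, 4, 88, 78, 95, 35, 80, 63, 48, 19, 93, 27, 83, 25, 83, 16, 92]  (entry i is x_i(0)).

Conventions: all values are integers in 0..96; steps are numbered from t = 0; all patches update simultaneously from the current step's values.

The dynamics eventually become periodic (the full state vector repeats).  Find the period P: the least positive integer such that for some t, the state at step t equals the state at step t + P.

Answer: 4
Key observation: The state at step 17, [54, 54, 54, 54, 54, 54, 54, 54, 54, 54, 54, 54, 54, 54, 54, 55, 54, 54, 54, 54], reappears at step 21 — and no state repeats earlier — so the cycle the system enters has period 4.

Derivation:
t=0: [65, 62, 72, 19, 4, 88, 78, 95, 35, 80, 63, 48, 19, 93, 27, 83, 25, 83, 16, 92]
t=1: [26, 29, 21, 23, 16, 26, 24, 21, 16, 23, 28, 32, 19, 22, 12, 29, 28, 20, 9, 20]
t=2: [31, 28, 26, 21, 24, 29, 30, 22, 23, 18, 33, 29, 26, 17, 22, 32, 31, 21, 20, 13]
t=3: [33, 32, 27, 26, 23, 35, 31, 29, 22, 24, 35, 34, 26, 24, 19, 36, 32, 28, 20, 22]
t=4: [38, 35, 32, 27, 28, 38, 36, 30, 28, 24, 40, 36, 32, 25, 25, 39, 37, 30, 27, 22]
t=5: [41, 40, 35, 33, 29, 43, 39, 36, 30, 29, 43, 41, 34, 31, 26, 44, 40, 36, 29, 28]
t=6: [47, 44, 41, 36, 35, 47, 45, 39, 36, 32, 48, 45, 40, 34, 32, 48, 46, 39, 35, 31]
t=7: [52, 50, 45, 42, 39, 53, 50, 46, 40, 38, 53, 51, 45, 40, 37, 54, 51, 46, 39, 37]
t=8: [50, 51, 51, 47, 45, 50, 52, 51, 47, 44, 49, 51, 51, 46, 43, 50, 51, 50, 46, 43]
t=9: [52, 51, 52, 52, 52, 52, 51, 52, 52, 51, 52, 52, 52, 52, 50, 53, 52, 52, 51, 50]
t=10: [50, 50, 50, 50, 50, 50, 50, 50, 50, 51, 49, 50, 50, 51, 51, 49, 49, 50, 51, 52]
t=11: [53, 53, 53, 53, 52, 53, 53, 53, 52, 52, 53, 53, 52, 52, 51, 54, 53, 53, 51, 51]
t=12: [49, 49, 49, 49, 49, 49, 49, 49, 49, 50, 48, 49, 49, 50, 50, 48, 48, 50, 50, 52]
t=13: [54, 54, 54, 54, 53, 54, 54, 54, 53, 53, 54, 54, 53, 53, 52, 55, 54, 53, 52, 52]
t=14: [48, 48, 48, 48, 48, 48, 48, 48, 48, 49, 47, 48, 48, 49, 49, 47, 48, 49, 49, 50]
t=15: [55, 55, 55, 55, 54, 54, 55, 55, 54, 54, 54, 54, 54, 54, 53, 54, 54, 54, 53, 53]
t=16: [47, 47, 47, 47, 47, 47, 47, 47, 47, 48, 48, 47, 47, 48, 48, 48, 48, 48, 48, 49]
t=17: [54, 54, 54, 54, 54, 54, 54, 54, 54, 54, 54, 54, 54, 54, 54, 55, 54, 54, 54, 54]
t=18: [48, 48, 48, 48, 48, 48, 48, 48, 48, 48, 47, 48, 48, 48, 48, 47, 47, 48, 48, 48]
t=19: [55, 55, 55, 55, 55, 54, 55, 55, 55, 55, 54, 54, 55, 55, 55, 54, 54, 54, 55, 55]
t=20: [47, 47, 47, 47, 47, 47, 47, 47, 47, 47, 48, 47, 47, 47, 47, 48, 48, 47, 47, 47]
t=21: [54, 54, 54, 54, 54, 54, 54, 54, 54, 54, 54, 54, 54, 54, 54, 55, 54, 54, 54, 54]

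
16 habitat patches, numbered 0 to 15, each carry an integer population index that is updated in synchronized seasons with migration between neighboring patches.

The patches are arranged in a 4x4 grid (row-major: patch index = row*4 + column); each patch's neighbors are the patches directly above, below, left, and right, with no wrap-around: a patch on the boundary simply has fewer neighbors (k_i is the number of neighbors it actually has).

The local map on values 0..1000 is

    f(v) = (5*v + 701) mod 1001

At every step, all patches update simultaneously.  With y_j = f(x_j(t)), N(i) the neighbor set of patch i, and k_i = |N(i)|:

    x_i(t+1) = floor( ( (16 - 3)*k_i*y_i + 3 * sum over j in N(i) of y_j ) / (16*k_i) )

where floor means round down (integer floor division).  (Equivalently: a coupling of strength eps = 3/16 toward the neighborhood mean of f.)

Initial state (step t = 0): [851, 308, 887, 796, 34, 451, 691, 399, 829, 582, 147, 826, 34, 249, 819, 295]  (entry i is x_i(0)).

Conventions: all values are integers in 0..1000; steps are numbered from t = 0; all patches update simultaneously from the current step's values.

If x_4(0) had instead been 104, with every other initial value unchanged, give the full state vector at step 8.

Answer: [86, 110, 474, 382, 446, 748, 182, 320, 721, 224, 434, 82, 908, 388, 390, 171]
Key observation: This trace re-runs the system from the modified initial state.

Derivation:
t=0: [851, 308, 887, 796, 104, 451, 691, 399, 829, 582, 147, 826, 34, 249, 819, 295]
t=1: [816, 321, 173, 627, 350, 832, 227, 667, 790, 642, 464, 753, 875, 909, 740, 293]
t=2: [701, 384, 582, 732, 507, 813, 747, 159, 614, 820, 136, 388, 140, 281, 349, 213]
t=3: [244, 601, 582, 393, 297, 716, 456, 491, 713, 741, 417, 621, 406, 187, 438, 723]
t=4: [830, 684, 640, 610, 240, 331, 880, 277, 295, 418, 781, 730, 676, 642, 830, 412]
t=5: [783, 226, 789, 699, 817, 376, 168, 142, 251, 736, 586, 372, 164, 844, 830, 728]
t=6: [648, 788, 619, 254, 769, 588, 544, 413, 880, 450, 619, 540, 598, 854, 805, 405]
t=7: [872, 665, 770, 934, 544, 637, 479, 732, 214, 887, 760, 465, 658, 933, 741, 693]
t=8: [86, 110, 474, 382, 446, 748, 182, 320, 721, 224, 434, 82, 908, 388, 390, 171]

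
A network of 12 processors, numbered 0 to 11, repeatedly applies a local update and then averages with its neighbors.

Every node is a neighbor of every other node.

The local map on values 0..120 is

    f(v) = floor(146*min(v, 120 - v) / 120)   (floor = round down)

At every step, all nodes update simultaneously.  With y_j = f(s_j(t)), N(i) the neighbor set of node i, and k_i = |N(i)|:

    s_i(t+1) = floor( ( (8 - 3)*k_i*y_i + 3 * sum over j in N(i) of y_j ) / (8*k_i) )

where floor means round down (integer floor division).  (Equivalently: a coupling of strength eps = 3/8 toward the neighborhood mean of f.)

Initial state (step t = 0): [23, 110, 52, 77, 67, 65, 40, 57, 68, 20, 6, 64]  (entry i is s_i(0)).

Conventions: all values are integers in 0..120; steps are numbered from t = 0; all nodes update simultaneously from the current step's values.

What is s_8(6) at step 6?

Answer: s_8(6) = 66

Derivation:
t=0: [23, 110, 52, 77, 67, 65, 40, 57, 68, 20, 6, 64]
t=1: [35, 26, 56, 49, 57, 58, 47, 59, 56, 33, 23, 59]
t=2: [47, 41, 63, 57, 63, 64, 56, 64, 63, 46, 38, 64]
t=3: [59, 54, 66, 66, 66, 65, 65, 65, 66, 58, 52, 65]
t=4: [68, 65, 65, 65, 65, 66, 66, 66, 65, 68, 64, 66]
t=5: [63, 65, 65, 65, 65, 65, 65, 65, 65, 63, 66, 65]
t=6: [67, 66, 66, 66, 66, 66, 66, 66, 66, 67, 65, 66]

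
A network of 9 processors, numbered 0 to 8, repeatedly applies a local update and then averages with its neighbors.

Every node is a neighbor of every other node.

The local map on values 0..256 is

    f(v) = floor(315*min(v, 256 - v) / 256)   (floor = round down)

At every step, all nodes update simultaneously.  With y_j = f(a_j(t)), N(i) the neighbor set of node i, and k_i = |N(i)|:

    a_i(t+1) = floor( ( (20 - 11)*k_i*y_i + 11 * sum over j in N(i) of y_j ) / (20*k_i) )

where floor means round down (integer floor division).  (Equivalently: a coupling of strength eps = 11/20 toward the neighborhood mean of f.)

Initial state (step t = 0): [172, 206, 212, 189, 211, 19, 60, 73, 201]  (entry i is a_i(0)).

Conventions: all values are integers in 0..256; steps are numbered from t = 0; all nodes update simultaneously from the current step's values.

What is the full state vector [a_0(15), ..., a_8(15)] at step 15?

Simulating step by step:
t=0: [172, 206, 212, 189, 211, 19, 60, 73, 201]
t=1: [81, 64, 62, 72, 62, 50, 69, 75, 67]
t=2: [88, 80, 79, 84, 79, 73, 82, 85, 81]
t=3: [102, 98, 98, 100, 98, 95, 99, 101, 99]
t=4: [122, 120, 120, 121, 120, 119, 121, 122, 121]
t=5: [148, 147, 147, 147, 147, 147, 147, 148, 147]
t=6: [132, 133, 133, 133, 133, 133, 133, 132, 133]
t=7: [151, 151, 151, 151, 151, 151, 151, 151, 151]
t=8: [129, 129, 129, 129, 129, 129, 129, 129, 129]
t=9: [156, 156, 156, 156, 156, 156, 156, 156, 156]
t=10: [123, 123, 123, 123, 123, 123, 123, 123, 123]
t=11: [151, 151, 151, 151, 151, 151, 151, 151, 151]
t=12: [129, 129, 129, 129, 129, 129, 129, 129, 129]
t=13: [156, 156, 156, 156, 156, 156, 156, 156, 156]
t=14: [123, 123, 123, 123, 123, 123, 123, 123, 123]
t=15: [151, 151, 151, 151, 151, 151, 151, 151, 151]

Answer: [151, 151, 151, 151, 151, 151, 151, 151, 151]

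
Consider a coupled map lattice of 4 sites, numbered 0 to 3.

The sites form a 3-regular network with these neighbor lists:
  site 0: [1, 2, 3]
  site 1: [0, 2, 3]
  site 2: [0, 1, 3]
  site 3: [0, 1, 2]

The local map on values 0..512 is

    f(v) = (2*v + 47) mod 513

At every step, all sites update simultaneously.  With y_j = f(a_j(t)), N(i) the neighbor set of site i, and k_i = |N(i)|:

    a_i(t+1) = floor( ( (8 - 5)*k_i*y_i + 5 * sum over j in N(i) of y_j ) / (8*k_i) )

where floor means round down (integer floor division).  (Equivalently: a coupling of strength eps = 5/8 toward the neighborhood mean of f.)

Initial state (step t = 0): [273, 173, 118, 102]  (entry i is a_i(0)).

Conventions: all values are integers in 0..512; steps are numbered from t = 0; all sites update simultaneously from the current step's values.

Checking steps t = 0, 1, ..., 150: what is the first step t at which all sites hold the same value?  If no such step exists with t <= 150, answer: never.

Simulating step by step:
t=0: [273, 173, 118, 102]  (not all equal)
t=1: [223, 275, 256, 251]  (not all equal)
t=2: [219, 151, 144, 143]  (not all equal)
t=3: [393, 371, 368, 368]  (not all equal)
t=4: [290, 282, 281, 281]  (not all equal)
t=5: [103, 100, 100, 100]  (not all equal)
t=6: [249, 248, 248, 248]  (not all equal)
t=7: [30, 30, 30, 30]  (all equal)

Answer: 7
Key observation: Synchronization is absorbing here: once all sites are equal they stay equal, and step 7 is the first all-equal step.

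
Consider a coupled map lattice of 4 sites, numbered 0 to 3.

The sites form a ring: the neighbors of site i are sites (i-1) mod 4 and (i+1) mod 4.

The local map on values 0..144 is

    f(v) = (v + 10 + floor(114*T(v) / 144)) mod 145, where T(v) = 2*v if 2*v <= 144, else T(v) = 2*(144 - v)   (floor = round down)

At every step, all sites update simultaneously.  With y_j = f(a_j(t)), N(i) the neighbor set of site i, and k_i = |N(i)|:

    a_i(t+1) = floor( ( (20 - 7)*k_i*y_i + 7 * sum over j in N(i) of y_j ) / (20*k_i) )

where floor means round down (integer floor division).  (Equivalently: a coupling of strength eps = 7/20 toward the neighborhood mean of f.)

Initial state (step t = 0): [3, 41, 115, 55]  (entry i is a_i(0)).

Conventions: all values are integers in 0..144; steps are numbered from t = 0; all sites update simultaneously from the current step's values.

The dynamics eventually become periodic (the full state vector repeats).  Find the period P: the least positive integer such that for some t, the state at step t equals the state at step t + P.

Answer: 15
Key observation: The state at step 9, [37, 37, 37, 37], reappears at step 24 — and no state repeats earlier — so the cycle the system enters has period 15.

Derivation:
t=0: [3, 41, 115, 55]
t=1: [32, 82, 37, 11]
t=2: [74, 63, 82, 59]
t=3: [39, 34, 36, 27]
t=4: [102, 100, 97, 88]
t=5: [34, 34, 36, 38]
t=6: [98, 98, 102, 105]
t=7: [34, 34, 33, 32]
t=8: [96, 96, 94, 93]
t=9: [37, 37, 37, 37]
t=10: [105, 105, 105, 105]
t=11: [31, 31, 31, 31]
t=12: [90, 90, 90, 90]
t=13: [40, 40, 40, 40]
t=14: [113, 113, 113, 113]
t=15: [27, 27, 27, 27]
t=16: [79, 79, 79, 79]
t=17: [46, 46, 46, 46]
t=18: [128, 128, 128, 128]
t=19: [18, 18, 18, 18]
t=20: [56, 56, 56, 56]
t=21: [9, 9, 9, 9]
t=22: [33, 33, 33, 33]
t=23: [95, 95, 95, 95]
t=24: [37, 37, 37, 37]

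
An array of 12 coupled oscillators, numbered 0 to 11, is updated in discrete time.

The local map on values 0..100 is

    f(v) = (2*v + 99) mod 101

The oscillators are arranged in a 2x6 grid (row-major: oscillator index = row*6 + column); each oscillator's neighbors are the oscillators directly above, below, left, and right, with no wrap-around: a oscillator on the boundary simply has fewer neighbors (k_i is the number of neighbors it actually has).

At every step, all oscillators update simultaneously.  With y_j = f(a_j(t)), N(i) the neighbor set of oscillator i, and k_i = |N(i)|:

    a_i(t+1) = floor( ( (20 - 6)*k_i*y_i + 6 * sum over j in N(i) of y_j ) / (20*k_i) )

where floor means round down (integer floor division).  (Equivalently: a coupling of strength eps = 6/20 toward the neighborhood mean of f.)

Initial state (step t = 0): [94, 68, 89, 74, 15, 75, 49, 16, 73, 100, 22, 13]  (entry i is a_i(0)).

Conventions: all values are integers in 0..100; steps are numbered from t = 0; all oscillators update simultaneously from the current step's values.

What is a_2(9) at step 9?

Answer: a_2(9) = 75

Derivation:
t=0: [94, 68, 89, 74, 15, 75, 49, 16, 73, 100, 22, 13]
t=1: [78, 42, 64, 51, 33, 40, 84, 38, 50, 80, 44, 30]
t=2: [59, 72, 45, 84, 71, 72, 64, 76, 84, 68, 78, 65]
t=3: [20, 43, 78, 61, 43, 38, 27, 47, 62, 41, 47, 33]
t=4: [47, 77, 49, 35, 77, 74, 55, 80, 37, 69, 87, 69]
t=5: [73, 60, 86, 65, 54, 44, 27, 52, 69, 45, 61, 41]
t=6: [40, 23, 56, 35, 16, 72, 43, 11, 40, 69, 30, 71]
t=7: [73, 41, 25, 55, 37, 39, 73, 34, 61, 44, 51, 42]
t=8: [48, 71, 44, 25, 68, 76, 46, 60, 33, 72, 94, 83]
t=9: [85, 47, 75, 49, 41, 48, 79, 31, 59, 48, 73, 64]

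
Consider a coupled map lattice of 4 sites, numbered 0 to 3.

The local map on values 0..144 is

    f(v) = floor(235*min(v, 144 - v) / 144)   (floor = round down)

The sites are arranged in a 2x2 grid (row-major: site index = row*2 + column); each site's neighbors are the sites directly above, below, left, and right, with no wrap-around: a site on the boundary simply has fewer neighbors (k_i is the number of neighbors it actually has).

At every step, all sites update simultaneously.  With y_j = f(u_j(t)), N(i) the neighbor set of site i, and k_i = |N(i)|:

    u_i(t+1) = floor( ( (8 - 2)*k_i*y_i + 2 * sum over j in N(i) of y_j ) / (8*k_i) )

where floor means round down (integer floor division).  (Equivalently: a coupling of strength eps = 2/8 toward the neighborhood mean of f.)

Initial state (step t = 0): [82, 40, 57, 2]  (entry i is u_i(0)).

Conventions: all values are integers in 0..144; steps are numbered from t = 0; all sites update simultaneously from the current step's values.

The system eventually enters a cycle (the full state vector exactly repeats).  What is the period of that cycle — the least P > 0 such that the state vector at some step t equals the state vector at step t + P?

Answer: 2
Key observation: The state at step 57, [105, 105, 69, 69], reappears at step 59 — and no state repeats earlier — so the cycle the system enters has period 2.

Derivation:
t=0: [82, 40, 57, 2]
t=1: [95, 61, 82, 22]
t=2: [84, 88, 90, 51]
t=3: [95, 90, 88, 84]
t=4: [81, 88, 90, 95]
t=5: [98, 90, 88, 81]
t=6: [78, 88, 90, 98]
t=7: [102, 91, 88, 78]
t=8: [73, 86, 90, 102]
t=9: [109, 93, 88, 73]
t=10: [64, 83, 89, 108]
t=11: [101, 94, 87, 67]
t=12: [74, 83, 92, 103]
t=13: [108, 96, 85, 72]
t=14: [65, 80, 93, 109]
t=15: [102, 98, 82, 66]
t=16: [73, 78, 97, 102]
t=17: [109, 103, 79, 73]
t=18: [64, 71, 101, 107]
t=19: [101, 106, 73, 68]
t=20: [74, 69, 108, 104]
t=21: [106, 106, 65, 70]
t=22: [67, 68, 101, 106]
t=23: [104, 103, 73, 69]
t=24: [71, 71, 108, 106]
t=25: [107, 108, 65, 68]
t=26: [65, 64, 100, 103]
t=27: [101, 99, 74, 71]
t=28: [75, 77, 108, 109]
t=29: [104, 102, 64, 63]
t=30: [70, 71, 98, 98]
t=31: [109, 109, 79, 80]
t=32: [63, 62, 99, 98]
t=33: [98, 97, 76, 78]
t=34: [79, 79, 105, 103]
t=35: [100, 101, 68, 70]
t=36: [75, 75, 105, 108]
t=37: [105, 105, 68, 65]
t=38: [68, 68, 103, 101]
t=39: [104, 105, 72, 74]
t=40: [71, 69, 110, 108]
t=41: [107, 105, 62, 64]
t=42: [65, 67, 96, 98]
t=43: [102, 104, 81, 79]
t=44: [71, 70, 98, 100]
t=45: [109, 108, 79, 76]
t=46: [63, 64, 100, 103]
t=47: [98, 99, 74, 71]
t=48: [79, 78, 109, 109]
t=49: [100, 100, 63, 63]
t=50: [74, 74, 98, 98]
t=51: [109, 109, 79, 79]
t=52: [63, 63, 99, 99]
t=53: [98, 98, 76, 76]
t=54: [79, 79, 105, 105]
t=55: [100, 100, 68, 68]
t=56: [75, 75, 105, 105]
t=57: [105, 105, 69, 69]
t=58: [69, 69, 105, 105]
t=59: [105, 105, 69, 69]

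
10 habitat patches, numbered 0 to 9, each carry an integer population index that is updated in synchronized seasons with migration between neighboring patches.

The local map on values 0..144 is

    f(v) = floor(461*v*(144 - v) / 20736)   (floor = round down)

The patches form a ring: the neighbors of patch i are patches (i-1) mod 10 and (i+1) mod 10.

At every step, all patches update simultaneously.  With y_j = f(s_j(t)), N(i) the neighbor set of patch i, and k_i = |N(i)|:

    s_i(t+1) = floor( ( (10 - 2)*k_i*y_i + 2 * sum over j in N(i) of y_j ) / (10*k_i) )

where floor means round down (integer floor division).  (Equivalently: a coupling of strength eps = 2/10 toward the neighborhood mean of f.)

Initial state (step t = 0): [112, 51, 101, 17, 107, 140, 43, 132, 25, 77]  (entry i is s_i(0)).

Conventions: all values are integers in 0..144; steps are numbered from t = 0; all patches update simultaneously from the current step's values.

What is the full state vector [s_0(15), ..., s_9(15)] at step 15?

Answer: [76, 76, 76, 76, 77, 80, 79, 77, 76, 76]

Derivation:
t=0: [112, 51, 101, 17, 107, 140, 43, 132, 25, 77]
t=1: [85, 101, 92, 56, 76, 28, 81, 44, 67, 105]
t=2: [107, 98, 105, 109, 109, 80, 107, 100, 110, 95]
t=3: [90, 97, 91, 84, 86, 107, 91, 94, 86, 99]
t=4: [106, 102, 106, 111, 108, 92, 104, 104, 108, 101]
t=5: [90, 93, 88, 82, 87, 102, 93, 91, 87, 94]
t=6: [107, 105, 109, 112, 108, 97, 104, 107, 109, 105]
t=7: [88, 90, 84, 80, 86, 98, 92, 88, 85, 90]
t=8: [108, 108, 111, 112, 109, 101, 105, 108, 110, 108]
t=9: [86, 85, 81, 79, 84, 94, 91, 86, 83, 85]
t=10: [110, 111, 112, 113, 111, 105, 107, 109, 111, 111]
t=11: [82, 81, 79, 77, 81, 89, 87, 84, 81, 81]
t=12: [113, 113, 113, 113, 112, 108, 110, 111, 112, 113]
t=13: [77, 77, 77, 77, 79, 85, 83, 81, 79, 77]
t=14: [114, 114, 114, 114, 113, 111, 112, 113, 113, 114]
t=15: [76, 76, 76, 76, 77, 80, 79, 77, 76, 76]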